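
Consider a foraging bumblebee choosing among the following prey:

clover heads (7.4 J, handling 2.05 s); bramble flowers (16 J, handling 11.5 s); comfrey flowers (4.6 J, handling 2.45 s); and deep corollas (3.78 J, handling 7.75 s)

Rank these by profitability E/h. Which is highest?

Profitability E/h (J/s): clover heads = 7.4/2.05 = 3.61, bramble flowers = 16/11.5 = 1.39, comfrey flowers = 4.6/2.45 = 1.88, deep corollas = 3.78/7.75 = 0.488.
Ranked: clover heads > comfrey flowers > bramble flowers > deep corollas.

clover heads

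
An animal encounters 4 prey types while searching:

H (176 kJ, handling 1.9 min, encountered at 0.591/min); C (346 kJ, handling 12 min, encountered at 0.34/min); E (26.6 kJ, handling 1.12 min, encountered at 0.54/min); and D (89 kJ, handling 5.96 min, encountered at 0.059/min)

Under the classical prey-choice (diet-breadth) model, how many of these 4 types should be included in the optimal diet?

1

Rank by E/h (kJ/min): H 92.6, C 28.8, E 23.8, D 14.9. Include each in turn until the next type's E/h falls below the running intake rate.
Rate on top 1: 49. C: 28.8 < 49 → exclude; stop.
Optimal diet: H — 1 of 4 types.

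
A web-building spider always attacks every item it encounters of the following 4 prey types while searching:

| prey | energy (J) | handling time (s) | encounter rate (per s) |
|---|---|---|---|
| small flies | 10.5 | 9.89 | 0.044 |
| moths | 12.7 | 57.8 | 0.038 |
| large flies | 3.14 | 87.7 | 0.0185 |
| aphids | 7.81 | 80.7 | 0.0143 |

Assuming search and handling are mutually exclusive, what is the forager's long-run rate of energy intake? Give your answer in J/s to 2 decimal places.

R = (0.044×10.5 + 0.038×12.7 + 0.0185×3.14 + 0.0143×7.81) / (1 + 0.044×9.89 + 0.038×57.8 + 0.0185×87.7 + 0.0143×80.7) = 1.114/6.408 = 0.1739 J/s.

0.17 J/s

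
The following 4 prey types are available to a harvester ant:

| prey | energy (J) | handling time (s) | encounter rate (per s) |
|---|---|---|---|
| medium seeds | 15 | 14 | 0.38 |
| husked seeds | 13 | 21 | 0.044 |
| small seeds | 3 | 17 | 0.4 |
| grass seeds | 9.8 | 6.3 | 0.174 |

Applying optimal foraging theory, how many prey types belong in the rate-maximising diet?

2

Rank by E/h (J/s): grass seeds 1.56, medium seeds 1.07, husked seeds 0.619, small seeds 0.176. Include each in turn until the next type's E/h falls below the running intake rate.
Rate on top 1: 0.8135. medium seeds: 1.07 > 0.8135 → include.
Rate on top 2: 0.9985. husked seeds: 0.619 < 0.9985 → exclude; stop.
Optimal diet: grass seeds, medium seeds — 2 of 4 types.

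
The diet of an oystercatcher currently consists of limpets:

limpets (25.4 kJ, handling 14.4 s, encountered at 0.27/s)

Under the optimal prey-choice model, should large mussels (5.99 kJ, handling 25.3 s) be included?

Intake rate on the current diet: R = (0.27×25.4) / (1 + 0.27×14.4) = 6.858/4.888 = 1.403 kJ/s.
Profitability of large mussels: 5.99/25.3 = 0.2368 kJ/s.
0.2368 < 1.403, so adding large mussels would lower the average — exclude it.

No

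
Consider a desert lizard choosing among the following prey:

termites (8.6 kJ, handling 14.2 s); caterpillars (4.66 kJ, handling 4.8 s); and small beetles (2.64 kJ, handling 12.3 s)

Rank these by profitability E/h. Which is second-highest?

termites

In descending order of E/h:
caterpillars: 4.66/4.8 = 0.971 kJ/s
termites: 8.6/14.2 = 0.606 kJ/s
small beetles: 2.64/12.3 = 0.215 kJ/s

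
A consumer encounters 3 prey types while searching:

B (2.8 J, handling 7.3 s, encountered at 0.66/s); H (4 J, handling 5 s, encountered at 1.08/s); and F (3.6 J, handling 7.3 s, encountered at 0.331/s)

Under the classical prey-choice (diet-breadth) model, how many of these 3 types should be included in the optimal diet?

E/h in descending order: H 0.8, F 0.493, B 0.384 J/s. The optimal diet is the largest prefix of this list for which every included type satisfies E_i/h_i > R on the types above it.
Rate on top 1: 0.675. F: 0.493 < 0.675 → exclude; stop.
Optimal diet: H — 1 of 3 types.

1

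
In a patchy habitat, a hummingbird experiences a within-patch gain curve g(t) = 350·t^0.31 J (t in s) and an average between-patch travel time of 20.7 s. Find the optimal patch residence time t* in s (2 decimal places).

Maximise g(t)/(T+t): set derivative to zero → g'(t)(T+t) = g(t).
g'(t) = 0.31·350·t^-0.69. Setting 0.31·350·t^-0.69 = 350·t^0.31/(20.7+t) gives 0.31(20.7+t) = t, so 0.69·t = 0.31×20.7.
t* = 0.31×20.7/0.69 = 9.3 s.

9.30 s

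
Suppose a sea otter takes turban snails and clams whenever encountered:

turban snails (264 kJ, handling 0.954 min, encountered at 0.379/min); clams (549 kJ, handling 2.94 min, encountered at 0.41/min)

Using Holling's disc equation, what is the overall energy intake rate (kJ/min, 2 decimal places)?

R = Σλ_iE_i / (1 + Σλ_ih_i)
Numerator: 0.379×264 + 0.41×549 = 325.1
Denominator: 1 + 0.379×0.954 + 0.41×2.94 = 2.567
R = 325.1/2.567 = 126.7 kJ/min

126.67 kJ/min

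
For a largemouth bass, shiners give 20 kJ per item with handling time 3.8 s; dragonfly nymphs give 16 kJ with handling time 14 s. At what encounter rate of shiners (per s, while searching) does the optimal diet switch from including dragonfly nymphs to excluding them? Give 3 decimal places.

0.073 per s

The zero-one rule: include dragonfly nymphs iff E₂/h₂ > λE₁/(1+λh₁). Equality gives the switch point.
λE₁h₂ = E₂ + λE₂h₁ ⇒ λ = E₂/(E₁h₂ − E₂h₁) = 16/(280 − 60.8) = 0.07299 per s.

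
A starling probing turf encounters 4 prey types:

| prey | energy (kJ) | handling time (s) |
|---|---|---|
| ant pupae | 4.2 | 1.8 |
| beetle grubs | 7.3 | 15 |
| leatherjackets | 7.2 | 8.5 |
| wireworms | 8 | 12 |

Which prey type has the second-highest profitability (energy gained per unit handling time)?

leatherjackets

In descending order of E/h:
ant pupae: 4.2/1.8 = 2.33 kJ/s
leatherjackets: 7.2/8.5 = 0.847 kJ/s
wireworms: 8/12 = 0.667 kJ/s
beetle grubs: 7.3/15 = 0.487 kJ/s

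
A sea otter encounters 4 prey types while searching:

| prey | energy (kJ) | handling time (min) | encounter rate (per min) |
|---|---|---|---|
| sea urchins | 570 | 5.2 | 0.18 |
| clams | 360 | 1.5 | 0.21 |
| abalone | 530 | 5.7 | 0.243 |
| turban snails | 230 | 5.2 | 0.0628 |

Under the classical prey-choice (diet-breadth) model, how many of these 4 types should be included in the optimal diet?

E/h in descending order: clams 240, sea urchins 110, abalone 93, turban snails 44.2 kJ/min. The optimal diet is the largest prefix of this list for which every included type satisfies E_i/h_i > R on the types above it.
Rate on top 1: 57.49. sea urchins: 110 > 57.49 → include.
Rate on top 2: 79.16. abalone: 93 > 79.16 → include.
Rate on top 3: 84.43. turban snails: 44.2 < 84.43 → exclude; stop.
Optimal diet: clams, sea urchins, abalone — 3 of 4 types.

3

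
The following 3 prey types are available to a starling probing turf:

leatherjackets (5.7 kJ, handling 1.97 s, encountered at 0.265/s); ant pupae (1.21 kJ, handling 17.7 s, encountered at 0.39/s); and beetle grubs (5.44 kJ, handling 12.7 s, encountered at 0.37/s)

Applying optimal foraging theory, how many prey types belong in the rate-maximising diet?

E/h in descending order: leatherjackets 2.89, beetle grubs 0.428, ant pupae 0.0684 kJ/s. The optimal diet is the largest prefix of this list for which every included type satisfies E_i/h_i > R on the types above it.
Rate on top 1: 0.9924. beetle grubs: 0.428 < 0.9924 → exclude; stop.
Optimal diet: leatherjackets — 1 of 3 types.

1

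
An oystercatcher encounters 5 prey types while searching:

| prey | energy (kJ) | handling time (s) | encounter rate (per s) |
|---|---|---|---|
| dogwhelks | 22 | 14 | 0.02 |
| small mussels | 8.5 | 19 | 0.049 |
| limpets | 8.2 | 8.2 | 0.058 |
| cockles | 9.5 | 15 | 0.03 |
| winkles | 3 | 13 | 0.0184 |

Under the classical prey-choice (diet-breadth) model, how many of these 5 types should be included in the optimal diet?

3

E/h in descending order: dogwhelks 1.57, limpets 1, cockles 0.633, small mussels 0.447, winkles 0.231 kJ/s. The optimal diet is the largest prefix of this list for which every included type satisfies E_i/h_i > R on the types above it.
Rate on top 1: 0.3438. limpets: 1 > 0.3438 → include.
Rate on top 2: 0.5215. cockles: 0.633 > 0.5215 → include.
Rate on top 3: 0.5443. small mussels: 0.447 < 0.5443 → exclude; stop.
Optimal diet: dogwhelks, limpets, cockles — 3 of 5 types.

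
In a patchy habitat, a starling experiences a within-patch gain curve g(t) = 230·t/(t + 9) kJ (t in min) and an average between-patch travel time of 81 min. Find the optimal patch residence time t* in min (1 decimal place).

27.0 min

Optimal t* satisfies g'(t*) = g(t*)/(T + t*).
g'(t) = 230·9/(t + 9)². Setting 230·9/(t+9)² = 230t/[(t+9)(81+t)] gives 9(81+t) = t(t+9), so t² = 9×81 = 729.
t* = √729 = 27 min.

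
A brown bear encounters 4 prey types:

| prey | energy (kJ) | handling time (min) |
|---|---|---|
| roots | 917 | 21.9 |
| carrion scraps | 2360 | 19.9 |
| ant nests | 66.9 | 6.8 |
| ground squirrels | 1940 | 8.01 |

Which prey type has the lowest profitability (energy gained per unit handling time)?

ant nests

In descending order of E/h:
ground squirrels: 1940/8.01 = 242 kJ/min
carrion scraps: 2360/19.9 = 119 kJ/min
roots: 917/21.9 = 41.9 kJ/min
ant nests: 66.9/6.8 = 9.84 kJ/min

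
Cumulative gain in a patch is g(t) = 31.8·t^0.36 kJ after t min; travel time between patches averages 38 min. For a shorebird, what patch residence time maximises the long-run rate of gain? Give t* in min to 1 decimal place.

Optimal t* satisfies g'(t*) = g(t*)/(T + t*).
g'(t) = 0.36·31.8·t^-0.64. Setting 0.36·31.8·t^-0.64 = 31.8·t^0.36/(38+t) gives 0.36(38+t) = t, so 0.64·t = 0.36×38.
t* = 0.36×38/0.64 = 21.38 min.

21.4 min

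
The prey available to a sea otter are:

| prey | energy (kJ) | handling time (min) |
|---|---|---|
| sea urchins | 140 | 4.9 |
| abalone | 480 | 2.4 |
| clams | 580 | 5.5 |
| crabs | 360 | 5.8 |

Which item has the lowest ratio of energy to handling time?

sea urchins

In descending order of E/h:
abalone: 480/2.4 = 200 kJ/min
clams: 580/5.5 = 105 kJ/min
crabs: 360/5.8 = 62.1 kJ/min
sea urchins: 140/4.9 = 28.6 kJ/min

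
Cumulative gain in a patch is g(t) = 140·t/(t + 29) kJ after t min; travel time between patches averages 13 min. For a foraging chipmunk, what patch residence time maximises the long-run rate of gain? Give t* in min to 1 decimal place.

By the marginal value theorem, leave when the instantaneous gain rate g'(t) equals the habitat-wide average g(t)/(T + t).
g'(t) = 140·29/(t + 29)². Setting 140·29/(t+29)² = 140t/[(t+29)(13+t)] gives 29(13+t) = t(t+29), so t² = 29×13 = 377.
t* = √377 = 19.42 min.

19.4 min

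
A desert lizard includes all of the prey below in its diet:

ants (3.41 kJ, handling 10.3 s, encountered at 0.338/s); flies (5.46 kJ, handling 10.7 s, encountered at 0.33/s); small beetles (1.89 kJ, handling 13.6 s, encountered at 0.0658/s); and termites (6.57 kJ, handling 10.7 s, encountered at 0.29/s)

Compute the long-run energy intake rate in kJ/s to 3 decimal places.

R = (0.338×3.41 + 0.33×5.46 + 0.0658×1.89 + 0.29×6.57) / (1 + 0.338×10.3 + 0.33×10.7 + 0.0658×13.6 + 0.29×10.7) = 4.984/12.01 = 0.415 kJ/s.

0.415 kJ/s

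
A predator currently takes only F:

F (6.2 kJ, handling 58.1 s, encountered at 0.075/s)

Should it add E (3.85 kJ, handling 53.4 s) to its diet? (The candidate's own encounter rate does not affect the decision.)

No

On F alone, R = ΣλE/(1+Σλh) = 0.465/5.357 = 0.08679 kJ/s.
Profitability of E: 3.85/53.4 = 0.0721 kJ/s.
0.0721 < 0.08679, so adding E would lower the average — exclude it.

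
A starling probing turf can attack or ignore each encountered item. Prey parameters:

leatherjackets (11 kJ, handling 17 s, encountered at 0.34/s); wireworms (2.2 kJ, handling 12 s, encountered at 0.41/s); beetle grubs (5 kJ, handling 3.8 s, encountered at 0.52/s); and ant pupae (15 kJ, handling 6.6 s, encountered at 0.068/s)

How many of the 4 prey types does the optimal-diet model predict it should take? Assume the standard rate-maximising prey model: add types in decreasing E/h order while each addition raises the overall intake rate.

E/h in descending order: ant pupae 2.27, beetle grubs 1.32, leatherjackets 0.647, wireworms 0.183 kJ/s. The optimal diet is the largest prefix of this list for which every included type satisfies E_i/h_i > R on the types above it.
Rate on top 1: 0.704. beetle grubs: 1.32 > 0.704 → include.
Rate on top 2: 1.057. leatherjackets: 0.647 < 1.057 → exclude; stop.
Optimal diet: ant pupae, beetle grubs — 2 of 4 types.

2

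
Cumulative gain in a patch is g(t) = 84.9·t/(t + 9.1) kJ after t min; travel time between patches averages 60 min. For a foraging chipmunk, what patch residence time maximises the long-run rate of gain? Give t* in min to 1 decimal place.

23.4 min

By the marginal value theorem, leave when the instantaneous gain rate g'(t) equals the habitat-wide average g(t)/(T + t).
g'(t) = 84.9·9.1/(t + 9.1)². Setting 84.9·9.1/(t+9.1)² = 84.9t/[(t+9.1)(60+t)] gives 9.1(60+t) = t(t+9.1), so t² = 9.1×60 = 546.
t* = √546 = 23.37 min.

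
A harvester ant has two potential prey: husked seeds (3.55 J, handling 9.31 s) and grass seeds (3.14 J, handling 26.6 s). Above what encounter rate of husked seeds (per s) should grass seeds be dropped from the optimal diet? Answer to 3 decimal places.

Drop grass seeds once their profitability E₂/h₂ falls below the rate achievable on husked seeds alone: E₂/h₂ = λE₁/(1 + λh₁).
Solve for λ: λE₁h₂ = E₂(1 + λh₁) → λ(E₁h₂ − E₂h₁) = E₂ → λ = E₂/(E₁h₂ − E₂h₁).
λ = 3.14/(3.55×26.6 − 3.14×9.31) = 3.14/65.2 = 0.04816 per s.

0.048 per s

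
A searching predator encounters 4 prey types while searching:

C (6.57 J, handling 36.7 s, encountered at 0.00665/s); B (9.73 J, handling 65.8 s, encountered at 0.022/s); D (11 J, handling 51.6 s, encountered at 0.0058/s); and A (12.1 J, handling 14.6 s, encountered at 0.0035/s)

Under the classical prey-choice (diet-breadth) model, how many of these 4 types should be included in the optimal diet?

4

Profitabilities (E/h, J/s): A 0.829, D 0.213, C 0.179, B 0.148. Add prey in this order while the next type's profitability exceeds the intake rate on those already taken.
Rate on top 1: 0.04029. D: 0.213 > 0.04029 → include.
Rate on top 2: 0.07861. C: 0.179 > 0.07861 → include.
Rate on top 3: 0.09398. B: 0.148 > 0.09398 → include.
Optimal diet: A, D, C, B — 4 of 4 types.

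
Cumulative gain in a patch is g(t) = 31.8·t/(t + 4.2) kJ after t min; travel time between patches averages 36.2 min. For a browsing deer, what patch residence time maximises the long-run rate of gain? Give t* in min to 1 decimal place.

12.3 min

Maximise g(t)/(T+t): set derivative to zero → g'(t)(T+t) = g(t).
g'(t) = 31.8·4.2/(t + 4.2)². Setting 31.8·4.2/(t+4.2)² = 31.8t/[(t+4.2)(36.2+t)] gives 4.2(36.2+t) = t(t+4.2), so t² = 4.2×36.2 = 152.
t* = √152 = 12.33 min.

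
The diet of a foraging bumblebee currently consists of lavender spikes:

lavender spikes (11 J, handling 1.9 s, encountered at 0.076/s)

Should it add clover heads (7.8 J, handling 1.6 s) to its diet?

Yes

Current rate: (0.076×11)/(1 + 0.076×1.9) = 0.7305 J/s.
Profitability of clover heads: 7.8/1.6 = 4.875 J/s.
Since 4.875 > R, including clover heads increases the long-run rate.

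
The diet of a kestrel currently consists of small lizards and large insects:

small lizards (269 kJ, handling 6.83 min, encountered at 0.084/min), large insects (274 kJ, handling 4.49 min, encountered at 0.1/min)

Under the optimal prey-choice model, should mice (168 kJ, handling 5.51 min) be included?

Intake rate on the current diet: R = (0.084×269 + 0.1×274) / (1 + 0.084×6.83 + 0.1×4.49) = 50/2.023 = 24.72 kJ/min.
Profitability of mice: 168/5.51 = 30.49 kJ/min.
30.49 > 24.72, so adding mice raises the average — include it.

Yes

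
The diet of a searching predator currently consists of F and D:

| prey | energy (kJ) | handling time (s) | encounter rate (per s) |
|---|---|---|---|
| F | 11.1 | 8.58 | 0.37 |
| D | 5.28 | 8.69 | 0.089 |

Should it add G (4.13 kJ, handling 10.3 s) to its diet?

Intake rate on the current diet: R = (0.37×11.1 + 0.089×5.28) / (1 + 0.37×8.58 + 0.089×8.69) = 4.577/4.948 = 0.925 kJ/s.
G: E/h = 4.13/10.3 = 0.401 kJ/s.
Since 0.401 < R, time spent handling G is better spent searching.

No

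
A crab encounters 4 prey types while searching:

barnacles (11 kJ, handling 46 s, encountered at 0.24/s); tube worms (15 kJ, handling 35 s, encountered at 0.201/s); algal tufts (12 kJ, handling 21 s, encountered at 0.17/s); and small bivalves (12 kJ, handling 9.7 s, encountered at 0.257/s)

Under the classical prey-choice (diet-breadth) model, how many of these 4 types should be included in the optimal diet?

1

Rank by E/h (kJ/s): small bivalves 1.24, algal tufts 0.571, tube worms 0.429, barnacles 0.239. Include each in turn until the next type's E/h falls below the running intake rate.
Rate on top 1: 0.8829. algal tufts: 0.571 < 0.8829 → exclude; stop.
Optimal diet: small bivalves — 1 of 4 types.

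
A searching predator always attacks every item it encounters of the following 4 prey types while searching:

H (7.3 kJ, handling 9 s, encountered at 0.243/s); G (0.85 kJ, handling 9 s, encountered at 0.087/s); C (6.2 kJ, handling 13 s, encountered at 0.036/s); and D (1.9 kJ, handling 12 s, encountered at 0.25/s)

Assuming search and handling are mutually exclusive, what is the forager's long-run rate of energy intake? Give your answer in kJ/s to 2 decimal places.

Energy encountered per unit search time: 0.243×7.3 + 0.087×0.85 + 0.036×6.2 + 0.25×1.9 = 2.546 kJ/s.
Handling time per unit search time: 0.243×9 + 0.087×9 + 0.036×13 + 0.25×12 = 6.438.
Rate = 2.546/(1 + 6.438) = 0.3423 kJ/s.

0.34 kJ/s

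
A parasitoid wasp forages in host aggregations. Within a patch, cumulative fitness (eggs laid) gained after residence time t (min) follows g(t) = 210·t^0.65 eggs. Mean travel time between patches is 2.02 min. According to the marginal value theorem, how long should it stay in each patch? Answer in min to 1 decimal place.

By the marginal value theorem, leave when the instantaneous gain rate g'(t) equals the habitat-wide average g(t)/(T + t).
g'(t) = 0.65·210·t^-0.35. Setting 0.65·210·t^-0.35 = 210·t^0.65/(2.02+t) gives 0.65(2.02+t) = t, so 0.35·t = 0.65×2.02.
t* = 0.65×2.02/0.35 = 3.751 min.

3.8 min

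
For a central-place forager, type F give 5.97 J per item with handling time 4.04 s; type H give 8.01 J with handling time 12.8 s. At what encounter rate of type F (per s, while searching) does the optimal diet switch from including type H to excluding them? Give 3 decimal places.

0.182 per s

Drop type H once their profitability E₂/h₂ falls below the rate achievable on type F alone: E₂/h₂ = λE₁/(1 + λh₁).
Solve for λ: λE₁h₂ = E₂(1 + λh₁) → λ(E₁h₂ − E₂h₁) = E₂ → λ = E₂/(E₁h₂ − E₂h₁).
λ = 8.01/(5.97×12.8 − 8.01×4.04) = 8.01/44.06 = 0.1818 per s.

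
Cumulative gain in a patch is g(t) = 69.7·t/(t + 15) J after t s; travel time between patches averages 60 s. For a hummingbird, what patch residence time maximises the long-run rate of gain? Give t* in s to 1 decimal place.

30.0 s

Maximise g(t)/(T+t): set derivative to zero → g'(t)(T+t) = g(t).
g'(t) = 69.7·15/(t + 15)². Setting 69.7·15/(t+15)² = 69.7t/[(t+15)(60+t)] gives 15(60+t) = t(t+15), so t² = 15×60 = 900.
t* = √900 = 30 s.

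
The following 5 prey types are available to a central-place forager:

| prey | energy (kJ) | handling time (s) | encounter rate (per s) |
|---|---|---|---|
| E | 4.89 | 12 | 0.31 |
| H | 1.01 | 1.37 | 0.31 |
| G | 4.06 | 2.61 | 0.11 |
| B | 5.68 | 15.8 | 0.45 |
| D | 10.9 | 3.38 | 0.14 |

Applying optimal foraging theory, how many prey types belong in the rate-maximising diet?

Rank by E/h (kJ/s): D 3.22, G 1.56, H 0.737, E 0.407, B 0.359. Include each in turn until the next type's E/h falls below the running intake rate.
Rate on top 1: 1.036. G: 1.56 > 1.036 → include.
Rate on top 2: 1.121. H: 0.737 < 1.121 → exclude; stop.
Optimal diet: D, G — 2 of 5 types.

2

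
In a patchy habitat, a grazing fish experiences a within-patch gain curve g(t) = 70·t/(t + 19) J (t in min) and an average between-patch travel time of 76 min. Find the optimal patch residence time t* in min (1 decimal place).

By the marginal value theorem, leave when the instantaneous gain rate g'(t) equals the habitat-wide average g(t)/(T + t).
g'(t) = 70·19/(t + 19)². Setting 70·19/(t+19)² = 70t/[(t+19)(76+t)] gives 19(76+t) = t(t+19), so t² = 19×76 = 1444.
t* = √1444 = 38 min.

38.0 min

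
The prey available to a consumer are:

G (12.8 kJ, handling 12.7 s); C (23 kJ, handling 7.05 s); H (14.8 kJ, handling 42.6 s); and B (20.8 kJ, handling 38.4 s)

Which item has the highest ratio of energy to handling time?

C

In descending order of E/h:
C: 23/7.05 = 3.26 kJ/s
G: 12.8/12.7 = 1.01 kJ/s
B: 20.8/38.4 = 0.542 kJ/s
H: 14.8/42.6 = 0.347 kJ/s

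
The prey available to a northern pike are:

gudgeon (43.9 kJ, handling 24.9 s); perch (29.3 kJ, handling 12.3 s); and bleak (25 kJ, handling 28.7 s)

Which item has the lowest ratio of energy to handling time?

In descending order of E/h:
perch: 29.3/12.3 = 2.38 kJ/s
gudgeon: 43.9/24.9 = 1.76 kJ/s
bleak: 25/28.7 = 0.871 kJ/s

bleak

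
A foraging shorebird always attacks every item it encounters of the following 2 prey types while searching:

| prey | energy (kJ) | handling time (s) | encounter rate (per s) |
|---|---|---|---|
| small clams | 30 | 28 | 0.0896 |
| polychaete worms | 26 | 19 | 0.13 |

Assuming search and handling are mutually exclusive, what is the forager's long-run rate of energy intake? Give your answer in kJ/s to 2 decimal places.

Energy encountered per unit search time: 0.0896×30 + 0.13×26 = 6.068 kJ/s.
Handling time per unit search time: 0.0896×28 + 0.13×19 = 4.979.
Rate = 6.068/(1 + 4.979) = 1.015 kJ/s.

1.01 kJ/s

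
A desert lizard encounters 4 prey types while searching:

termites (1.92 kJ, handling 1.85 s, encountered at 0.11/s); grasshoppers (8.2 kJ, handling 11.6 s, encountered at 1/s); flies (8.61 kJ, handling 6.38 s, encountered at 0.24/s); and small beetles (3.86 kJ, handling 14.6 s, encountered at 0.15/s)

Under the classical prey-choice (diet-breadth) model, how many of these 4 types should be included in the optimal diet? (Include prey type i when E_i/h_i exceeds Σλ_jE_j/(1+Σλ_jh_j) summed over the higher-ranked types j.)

2

Rank by E/h (kJ/s): flies 1.35, termites 1.04, grasshoppers 0.707, small beetles 0.264. Include each in turn until the next type's E/h falls below the running intake rate.
Rate on top 1: 0.8164. termites: 1.04 > 0.8164 → include.
Rate on top 2: 0.8329. grasshoppers: 0.707 < 0.8329 → exclude; stop.
Optimal diet: flies, termites — 2 of 4 types.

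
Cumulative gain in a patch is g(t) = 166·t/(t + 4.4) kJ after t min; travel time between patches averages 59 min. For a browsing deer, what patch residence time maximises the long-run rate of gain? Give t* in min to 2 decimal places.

16.11 min

Optimal t* satisfies g'(t*) = g(t*)/(T + t*).
g'(t) = 166·4.4/(t + 4.4)². Setting 166·4.4/(t+4.4)² = 166t/[(t+4.4)(59+t)] gives 4.4(59+t) = t(t+4.4), so t² = 4.4×59 = 259.6.
t* = √259.6 = 16.11 min.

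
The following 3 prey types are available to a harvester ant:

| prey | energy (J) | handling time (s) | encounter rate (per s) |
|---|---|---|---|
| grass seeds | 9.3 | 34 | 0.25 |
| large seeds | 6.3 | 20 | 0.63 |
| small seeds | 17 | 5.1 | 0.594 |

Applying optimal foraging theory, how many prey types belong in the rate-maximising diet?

Rank by E/h (J/s): small seeds 3.33, large seeds 0.315, grass seeds 0.274. Include each in turn until the next type's E/h falls below the running intake rate.
Rate on top 1: 2.506. large seeds: 0.315 < 2.506 → exclude; stop.
Optimal diet: small seeds — 1 of 3 types.

1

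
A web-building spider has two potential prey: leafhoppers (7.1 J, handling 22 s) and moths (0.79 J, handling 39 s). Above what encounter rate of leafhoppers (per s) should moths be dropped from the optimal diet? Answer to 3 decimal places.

0.003 per s

The zero-one rule: include moths iff E₂/h₂ > λE₁/(1+λh₁). Equality gives the switch point.
λE₁h₂ = E₂ + λE₂h₁ ⇒ λ = E₂/(E₁h₂ − E₂h₁) = 0.79/(276.9 − 17.38) = 0.003044 per s.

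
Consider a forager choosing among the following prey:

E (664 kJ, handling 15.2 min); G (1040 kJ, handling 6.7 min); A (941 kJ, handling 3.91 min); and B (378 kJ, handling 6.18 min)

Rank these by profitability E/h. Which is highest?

Profitability E/h (kJ/min): E = 664/15.2 = 43.7, G = 1040/6.7 = 155, A = 941/3.91 = 241, B = 378/6.18 = 61.2.
Ranked: A > G > B > E.

A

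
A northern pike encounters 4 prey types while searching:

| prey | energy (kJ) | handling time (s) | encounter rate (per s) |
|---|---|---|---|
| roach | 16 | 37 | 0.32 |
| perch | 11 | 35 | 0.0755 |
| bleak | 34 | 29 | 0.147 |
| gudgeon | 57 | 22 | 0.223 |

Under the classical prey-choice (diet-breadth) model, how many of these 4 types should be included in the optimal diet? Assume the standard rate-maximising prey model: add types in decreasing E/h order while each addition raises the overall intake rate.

1

Rank by E/h (kJ/s): gudgeon 2.59, bleak 1.17, roach 0.432, perch 0.314. Include each in turn until the next type's E/h falls below the running intake rate.
Rate on top 1: 2.152. bleak: 1.17 < 2.152 → exclude; stop.
Optimal diet: gudgeon — 1 of 4 types.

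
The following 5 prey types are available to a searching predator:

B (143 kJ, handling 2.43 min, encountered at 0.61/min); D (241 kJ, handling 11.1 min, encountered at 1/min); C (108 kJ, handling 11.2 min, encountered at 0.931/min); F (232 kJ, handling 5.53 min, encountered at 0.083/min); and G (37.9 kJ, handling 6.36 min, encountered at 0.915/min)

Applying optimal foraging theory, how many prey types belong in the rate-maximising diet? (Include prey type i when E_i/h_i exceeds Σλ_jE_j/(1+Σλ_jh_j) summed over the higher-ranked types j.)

2

E/h in descending order: B 58.8, F 42, D 21.7, C 9.64, G 5.96 kJ/min. The optimal diet is the largest prefix of this list for which every included type satisfies E_i/h_i > R on the types above it.
Rate on top 1: 35.14. F: 42 > 35.14 → include.
Rate on top 2: 36.2. D: 21.7 < 36.2 → exclude; stop.
Optimal diet: B, F — 2 of 5 types.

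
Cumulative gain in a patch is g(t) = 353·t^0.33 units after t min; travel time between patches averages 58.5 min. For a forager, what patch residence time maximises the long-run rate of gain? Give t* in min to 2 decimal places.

28.81 min

Optimal t* satisfies g'(t*) = g(t*)/(T + t*).
g'(t) = 0.33·353·t^-0.67. Setting 0.33·353·t^-0.67 = 353·t^0.33/(58.5+t) gives 0.33(58.5+t) = t, so 0.67·t = 0.33×58.5.
t* = 0.33×58.5/0.67 = 28.81 min.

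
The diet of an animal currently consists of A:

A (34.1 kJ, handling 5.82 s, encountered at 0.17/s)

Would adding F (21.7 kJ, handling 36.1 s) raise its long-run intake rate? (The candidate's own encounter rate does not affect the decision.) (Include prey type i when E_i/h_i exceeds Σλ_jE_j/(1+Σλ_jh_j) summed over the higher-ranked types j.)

No

Intake rate on the current diet: R = (0.17×34.1) / (1 + 0.17×5.82) = 5.797/1.989 = 2.914 kJ/s.
Profitability of F: 21.7/36.1 = 0.6011 kJ/s.
Since 0.6011 < R, time spent handling F is better spent searching.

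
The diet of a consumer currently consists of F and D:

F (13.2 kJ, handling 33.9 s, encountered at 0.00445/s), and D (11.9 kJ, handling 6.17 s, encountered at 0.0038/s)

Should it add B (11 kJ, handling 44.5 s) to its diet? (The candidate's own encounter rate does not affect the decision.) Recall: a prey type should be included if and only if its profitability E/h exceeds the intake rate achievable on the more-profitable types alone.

Intake rate on the current diet: R = (0.00445×13.2 + 0.0038×11.9) / (1 + 0.00445×33.9 + 0.0038×6.17) = 0.104/1.174 = 0.08853 kJ/s.
Profitability of B: 11/44.5 = 0.2472 kJ/s.
0.2472 > 0.08853, so adding B raises the average — include it.

Yes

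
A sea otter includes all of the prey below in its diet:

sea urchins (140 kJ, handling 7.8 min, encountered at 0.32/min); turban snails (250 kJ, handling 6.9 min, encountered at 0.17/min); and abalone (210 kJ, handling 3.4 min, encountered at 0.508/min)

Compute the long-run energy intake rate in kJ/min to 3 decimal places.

R = (0.32×140 + 0.17×250 + 0.508×210) / (1 + 0.32×7.8 + 0.17×6.9 + 0.508×3.4) = 194/6.396 = 30.33 kJ/min.

30.327 kJ/min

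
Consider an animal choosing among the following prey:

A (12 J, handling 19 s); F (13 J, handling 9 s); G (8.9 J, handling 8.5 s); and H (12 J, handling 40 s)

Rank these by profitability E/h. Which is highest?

In descending order of E/h:
F: 13/9 = 1.44 J/s
G: 8.9/8.5 = 1.05 J/s
A: 12/19 = 0.632 J/s
H: 12/40 = 0.3 J/s

F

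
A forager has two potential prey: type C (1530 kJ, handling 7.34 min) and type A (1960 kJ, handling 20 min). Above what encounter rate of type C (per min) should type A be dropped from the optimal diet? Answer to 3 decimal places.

0.121 per min

At the threshold, the rate on type C alone equals the profitability of type A: λ·1530/(1 + λ·7.34) = 1960/20 = 98.
Rearranging, λ(1530 − 98×7.34) = 98, so λ = 98/810.7 = 0.1209 per min.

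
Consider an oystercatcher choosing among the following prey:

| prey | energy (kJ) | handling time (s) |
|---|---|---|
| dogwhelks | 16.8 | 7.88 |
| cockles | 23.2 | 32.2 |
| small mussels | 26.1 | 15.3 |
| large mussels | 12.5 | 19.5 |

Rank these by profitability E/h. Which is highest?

dogwhelks

In descending order of E/h:
dogwhelks: 16.8/7.88 = 2.13 kJ/s
small mussels: 26.1/15.3 = 1.71 kJ/s
cockles: 23.2/32.2 = 0.72 kJ/s
large mussels: 12.5/19.5 = 0.641 kJ/s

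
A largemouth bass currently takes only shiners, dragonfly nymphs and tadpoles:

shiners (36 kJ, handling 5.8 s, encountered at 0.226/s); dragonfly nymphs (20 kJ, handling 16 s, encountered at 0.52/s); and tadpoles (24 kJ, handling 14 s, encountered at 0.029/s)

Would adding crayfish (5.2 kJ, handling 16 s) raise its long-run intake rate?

No

Intake rate on the current diet: R = (0.226×36 + 0.52×20 + 0.029×24) / (1 + 0.226×5.8 + 0.52×16 + 0.029×14) = 19.23/11.04 = 1.743 kJ/s.
Profitability of crayfish: 5.2/16 = 0.325 kJ/s.
0.325 < 1.743, so adding crayfish would lower the average — exclude it.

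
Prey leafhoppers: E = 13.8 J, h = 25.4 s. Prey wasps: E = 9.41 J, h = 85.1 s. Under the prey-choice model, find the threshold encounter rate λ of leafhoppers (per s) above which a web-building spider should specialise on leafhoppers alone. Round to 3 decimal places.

Drop wasps once their profitability E₂/h₂ falls below the rate achievable on leafhoppers alone: E₂/h₂ = λE₁/(1 + λh₁).
Solve for λ: λE₁h₂ = E₂(1 + λh₁) → λ(E₁h₂ − E₂h₁) = E₂ → λ = E₂/(E₁h₂ − E₂h₁).
λ = 9.41/(13.8×85.1 − 9.41×25.4) = 9.41/935.4 = 0.01006 per s.

0.010 per s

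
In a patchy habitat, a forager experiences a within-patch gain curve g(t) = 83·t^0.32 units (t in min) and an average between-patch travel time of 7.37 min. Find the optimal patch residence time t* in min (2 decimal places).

By the marginal value theorem, leave when the instantaneous gain rate g'(t) equals the habitat-wide average g(t)/(T + t).
g'(t) = 0.32·83·t^-0.68. Setting 0.32·83·t^-0.68 = 83·t^0.32/(7.37+t) gives 0.32(7.37+t) = t, so 0.68·t = 0.32×7.37.
t* = 0.32×7.37/0.68 = 3.468 min.

3.47 min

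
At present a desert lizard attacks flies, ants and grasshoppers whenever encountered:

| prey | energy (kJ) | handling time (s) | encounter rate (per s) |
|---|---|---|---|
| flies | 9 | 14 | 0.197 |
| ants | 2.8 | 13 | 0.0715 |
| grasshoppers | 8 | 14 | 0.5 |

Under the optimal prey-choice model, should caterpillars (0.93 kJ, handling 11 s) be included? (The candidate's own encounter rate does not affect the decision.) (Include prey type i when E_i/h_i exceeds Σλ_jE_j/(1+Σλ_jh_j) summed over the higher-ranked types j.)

No

Current rate: (0.197×9 + 0.0715×2.8 + 0.5×8)/(1 + 0.197×14 + 0.0715×13 + 0.5×14) = 0.5111 kJ/s.
caterpillars: E/h = 0.93/11 = 0.08455 kJ/s.
Since 0.08455 < R, time spent handling caterpillars is better spent searching.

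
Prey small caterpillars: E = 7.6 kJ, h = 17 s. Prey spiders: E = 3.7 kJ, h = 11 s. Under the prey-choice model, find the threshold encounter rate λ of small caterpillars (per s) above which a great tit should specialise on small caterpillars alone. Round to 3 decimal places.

0.179 per s

Drop spiders once their profitability E₂/h₂ falls below the rate achievable on small caterpillars alone: E₂/h₂ = λE₁/(1 + λh₁).
Solve for λ: λE₁h₂ = E₂(1 + λh₁) → λ(E₁h₂ − E₂h₁) = E₂ → λ = E₂/(E₁h₂ − E₂h₁).
λ = 3.7/(7.6×11 − 3.7×17) = 3.7/20.7 = 0.1787 per s.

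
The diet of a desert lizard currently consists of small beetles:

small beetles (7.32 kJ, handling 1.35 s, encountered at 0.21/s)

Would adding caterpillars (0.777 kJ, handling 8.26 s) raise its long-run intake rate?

On small beetles alone, R = ΣλE/(1+Σλh) = 1.537/1.284 = 1.198 kJ/s.
caterpillars: E/h = 0.777/8.26 = 0.09407 kJ/s.
Since 0.09407 < R, time spent handling caterpillars is better spent searching.

No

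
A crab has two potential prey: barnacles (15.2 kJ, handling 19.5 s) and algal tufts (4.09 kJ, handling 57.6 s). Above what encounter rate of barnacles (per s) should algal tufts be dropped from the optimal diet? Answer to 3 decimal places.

The zero-one rule: include algal tufts iff E₂/h₂ > λE₁/(1+λh₁). Equality gives the switch point.
λE₁h₂ = E₂ + λE₂h₁ ⇒ λ = E₂/(E₁h₂ − E₂h₁) = 4.09/(875.5 − 79.75) = 0.00514 per s.

0.005 per s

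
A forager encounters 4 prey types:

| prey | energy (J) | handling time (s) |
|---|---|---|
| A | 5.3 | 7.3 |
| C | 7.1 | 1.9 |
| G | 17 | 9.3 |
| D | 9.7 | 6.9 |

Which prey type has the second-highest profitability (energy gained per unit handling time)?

In descending order of E/h:
C: 7.1/1.9 = 3.74 J/s
G: 17/9.3 = 1.83 J/s
D: 9.7/6.9 = 1.41 J/s
A: 5.3/7.3 = 0.726 J/s

G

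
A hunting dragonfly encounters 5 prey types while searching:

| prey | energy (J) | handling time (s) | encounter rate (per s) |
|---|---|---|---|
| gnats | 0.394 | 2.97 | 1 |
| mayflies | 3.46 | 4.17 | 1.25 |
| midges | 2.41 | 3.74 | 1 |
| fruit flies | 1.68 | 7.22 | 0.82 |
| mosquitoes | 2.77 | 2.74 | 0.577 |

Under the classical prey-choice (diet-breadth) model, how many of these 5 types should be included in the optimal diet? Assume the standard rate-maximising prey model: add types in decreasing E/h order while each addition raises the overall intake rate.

2

E/h in descending order: mosquitoes 1.01, mayflies 0.83, midges 0.644, fruit flies 0.233, gnats 0.133 J/s. The optimal diet is the largest prefix of this list for which every included type satisfies E_i/h_i > R on the types above it.
Rate on top 1: 0.6193. mayflies: 0.83 > 0.6193 → include.
Rate on top 2: 0.76. midges: 0.644 < 0.76 → exclude; stop.
Optimal diet: mosquitoes, mayflies — 2 of 5 types.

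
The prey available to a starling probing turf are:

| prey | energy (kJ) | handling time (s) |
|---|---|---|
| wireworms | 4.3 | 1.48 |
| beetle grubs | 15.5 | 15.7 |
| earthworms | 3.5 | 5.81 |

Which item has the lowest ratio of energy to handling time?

earthworms

Profitability E/h (kJ/s): wireworms = 4.3/1.48 = 2.91, beetle grubs = 15.5/15.7 = 0.987, earthworms = 3.5/5.81 = 0.602.
Ranked: wireworms > beetle grubs > earthworms.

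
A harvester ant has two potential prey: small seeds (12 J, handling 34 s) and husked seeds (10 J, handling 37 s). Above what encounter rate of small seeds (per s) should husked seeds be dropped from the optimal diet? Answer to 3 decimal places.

0.096 per s

The zero-one rule: include husked seeds iff E₂/h₂ > λE₁/(1+λh₁). Equality gives the switch point.
λE₁h₂ = E₂ + λE₂h₁ ⇒ λ = E₂/(E₁h₂ − E₂h₁) = 10/(444 − 340) = 0.09615 per s.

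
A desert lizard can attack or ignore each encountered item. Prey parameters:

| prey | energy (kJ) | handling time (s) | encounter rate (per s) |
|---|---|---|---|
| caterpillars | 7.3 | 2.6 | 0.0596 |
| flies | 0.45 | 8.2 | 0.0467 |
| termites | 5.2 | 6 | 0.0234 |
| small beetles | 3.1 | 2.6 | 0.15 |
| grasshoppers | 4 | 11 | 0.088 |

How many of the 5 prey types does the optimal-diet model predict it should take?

E/h in descending order: caterpillars 2.81, small beetles 1.19, termites 0.867, grasshoppers 0.364, flies 0.0549 kJ/s. The optimal diet is the largest prefix of this list for which every included type satisfies E_i/h_i > R on the types above it.
Rate on top 1: 0.3767. small beetles: 1.19 > 0.3767 → include.
Rate on top 2: 0.5826. termites: 0.867 > 0.5826 → include.
Rate on top 3: 0.6063. grasshoppers: 0.364 < 0.6063 → exclude; stop.
Optimal diet: caterpillars, small beetles, termites — 3 of 5 types.

3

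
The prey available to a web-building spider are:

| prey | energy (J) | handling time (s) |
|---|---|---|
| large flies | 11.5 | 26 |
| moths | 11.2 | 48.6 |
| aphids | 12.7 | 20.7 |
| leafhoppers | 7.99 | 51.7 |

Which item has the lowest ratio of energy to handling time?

In descending order of E/h:
aphids: 12.7/20.7 = 0.614 J/s
large flies: 11.5/26 = 0.442 J/s
moths: 11.2/48.6 = 0.23 J/s
leafhoppers: 7.99/51.7 = 0.155 J/s

leafhoppers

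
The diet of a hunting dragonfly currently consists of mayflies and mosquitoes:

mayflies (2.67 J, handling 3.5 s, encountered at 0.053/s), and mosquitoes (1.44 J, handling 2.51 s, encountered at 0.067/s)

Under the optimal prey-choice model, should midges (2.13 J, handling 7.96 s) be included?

Intake rate on the current diet: R = (0.053×2.67 + 0.067×1.44) / (1 + 0.053×3.5 + 0.067×2.51) = 0.238/1.354 = 0.1758 J/s.
midges: E/h = 2.13/7.96 = 0.2676 J/s.
0.2676 > 0.1758, so adding midges raises the average — include it.

Yes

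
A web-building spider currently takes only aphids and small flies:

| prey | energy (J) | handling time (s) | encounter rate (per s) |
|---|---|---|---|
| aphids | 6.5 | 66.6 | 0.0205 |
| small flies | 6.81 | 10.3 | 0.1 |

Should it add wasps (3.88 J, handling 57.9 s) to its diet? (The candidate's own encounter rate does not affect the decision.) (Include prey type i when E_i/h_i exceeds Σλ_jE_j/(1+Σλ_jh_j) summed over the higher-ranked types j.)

Intake rate on the current diet: R = (0.0205×6.5 + 0.1×6.81) / (1 + 0.0205×66.6 + 0.1×10.3) = 0.8143/3.395 = 0.2398 J/s.
Profitability of wasps: 3.88/57.9 = 0.06701 J/s.
0.06701 < 0.2398, so adding wasps would lower the average — exclude it.

No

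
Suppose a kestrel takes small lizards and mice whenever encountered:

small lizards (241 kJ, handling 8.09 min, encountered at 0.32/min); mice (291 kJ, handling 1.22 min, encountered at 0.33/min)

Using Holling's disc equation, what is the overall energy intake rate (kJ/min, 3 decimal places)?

R = (0.32×241 + 0.33×291) / (1 + 0.32×8.09 + 0.33×1.22) = 173.2/3.991 = 43.38 kJ/min.

43.381 kJ/min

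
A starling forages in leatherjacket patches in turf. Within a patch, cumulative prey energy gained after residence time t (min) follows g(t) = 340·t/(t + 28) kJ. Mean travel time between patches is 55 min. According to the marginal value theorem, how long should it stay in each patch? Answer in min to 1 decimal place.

Maximise g(t)/(T+t): set derivative to zero → g'(t)(T+t) = g(t).
g'(t) = 340·28/(t + 28)². Setting 340·28/(t+28)² = 340t/[(t+28)(55+t)] gives 28(55+t) = t(t+28), so t² = 28×55 = 1540.
t* = √1540 = 39.24 min.

39.2 min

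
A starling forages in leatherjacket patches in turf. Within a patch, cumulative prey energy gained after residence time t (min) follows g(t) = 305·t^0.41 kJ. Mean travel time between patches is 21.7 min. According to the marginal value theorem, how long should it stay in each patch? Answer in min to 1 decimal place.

Optimal t* satisfies g'(t*) = g(t*)/(T + t*).
g'(t) = 0.41·305·t^-0.59. Setting 0.41·305·t^-0.59 = 305·t^0.41/(21.7+t) gives 0.41(21.7+t) = t, so 0.59·t = 0.41×21.7.
t* = 0.41×21.7/0.59 = 15.08 min.

15.1 min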